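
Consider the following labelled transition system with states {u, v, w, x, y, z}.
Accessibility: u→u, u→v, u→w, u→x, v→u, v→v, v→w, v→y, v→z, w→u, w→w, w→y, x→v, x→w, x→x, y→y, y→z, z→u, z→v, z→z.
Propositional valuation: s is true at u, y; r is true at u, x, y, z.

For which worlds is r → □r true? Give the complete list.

Let φ = r → □r. Evaluate φ at each world:
  u (successors {u, v, w, x}): φ is false.
  v (successors {u, v, w, y, z}): φ is true.
  w (successors {u, w, y}): φ is true.
  x (successors {v, w, x}): φ is false.
  y (successors {y, z}): φ is true.
  z (successors {u, v, z}): φ is false.
For instance, at v:
  At v: r is false, □r is false, so r → □r is true.
    At v: □r requires r at every successor {u, v, w, y, z}.
      r fails at v, so □r is false at v.
Satisfying worlds: {v, w, y}

v, w, y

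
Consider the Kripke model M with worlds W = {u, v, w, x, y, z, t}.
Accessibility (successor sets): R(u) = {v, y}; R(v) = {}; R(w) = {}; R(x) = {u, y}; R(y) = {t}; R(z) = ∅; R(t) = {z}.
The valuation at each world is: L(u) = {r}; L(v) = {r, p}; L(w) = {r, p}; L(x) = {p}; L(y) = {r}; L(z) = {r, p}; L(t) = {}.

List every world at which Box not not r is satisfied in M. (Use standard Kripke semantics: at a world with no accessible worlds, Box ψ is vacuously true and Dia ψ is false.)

Recall that Box ψ holds at a world iff ψ holds at every accessible world, and Dia ψ holds iff ψ holds at some accessible world.
Let φ = Box not not r. Evaluate φ at each world:
  u (successors {v, y}): φ is true.
  v (successors ∅): φ is true.
  w (successors ∅): φ is true.
  x (successors {u, y}): φ is true.
  y (successors {t}): φ is false.
  z (successors ∅): φ is true.
  t (successors {z}): φ is true.
For instance, at y:
  At y: Box not not r requires not not r at every successor {t}.
    not not r fails at t, so Box not not r is false at y.
Satisfying worlds: {u, v, w, x, z, t}

u, v, w, x, z, t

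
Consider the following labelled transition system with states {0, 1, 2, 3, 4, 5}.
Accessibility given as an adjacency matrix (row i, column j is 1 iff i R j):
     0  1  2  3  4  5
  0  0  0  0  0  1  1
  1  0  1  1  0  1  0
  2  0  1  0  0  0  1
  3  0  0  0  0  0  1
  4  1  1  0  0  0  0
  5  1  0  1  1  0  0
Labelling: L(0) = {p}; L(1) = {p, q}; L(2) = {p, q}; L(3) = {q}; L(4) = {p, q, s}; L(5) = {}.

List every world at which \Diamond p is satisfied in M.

0, 1, 2, 4, 5

Let φ = \Diamond p. Evaluate φ at each world:
  0 (successors {4, 5}): φ is true.
  1 (successors {1, 2, 4}): φ is true.
  2 (successors {1, 5}): φ is true.
  3 (successors {5}): φ is false.
  4 (successors {0, 1}): φ is true.
  5 (successors {0, 2, 3}): φ is true.
For instance, at 0:
  At 0: \Diamond p requires p at some successor in {4, 5}.
    p holds at 4, so \Diamond p is true at 0.
Satisfying worlds: {0, 1, 2, 4, 5}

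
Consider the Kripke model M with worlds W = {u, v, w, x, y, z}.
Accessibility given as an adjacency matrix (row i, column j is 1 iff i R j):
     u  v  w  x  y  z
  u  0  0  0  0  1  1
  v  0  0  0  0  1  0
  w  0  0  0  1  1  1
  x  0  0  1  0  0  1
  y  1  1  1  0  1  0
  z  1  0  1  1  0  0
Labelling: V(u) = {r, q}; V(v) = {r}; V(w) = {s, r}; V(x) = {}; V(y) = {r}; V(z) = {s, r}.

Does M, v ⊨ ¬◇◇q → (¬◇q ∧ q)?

At v: ¬◇◇q is false, ¬◇q ∧ q is false, so ¬◇◇q → (¬◇q ∧ q) is true.
  At v: ◇◇q is true, so ¬◇◇q is false.
    At v: ◇◇q requires ◇q at some successor in {y}.
      ◇q holds at y, so ◇◇q is true at v.
  At v: ¬◇q is true, q is false, so ¬◇q ∧ q is false.
    At v: ◇q is false, so ¬◇q is true.
      At v: ◇q requires q at some successor in {y}.
        At y: q is false.
      So ◇q is false at v.

Yes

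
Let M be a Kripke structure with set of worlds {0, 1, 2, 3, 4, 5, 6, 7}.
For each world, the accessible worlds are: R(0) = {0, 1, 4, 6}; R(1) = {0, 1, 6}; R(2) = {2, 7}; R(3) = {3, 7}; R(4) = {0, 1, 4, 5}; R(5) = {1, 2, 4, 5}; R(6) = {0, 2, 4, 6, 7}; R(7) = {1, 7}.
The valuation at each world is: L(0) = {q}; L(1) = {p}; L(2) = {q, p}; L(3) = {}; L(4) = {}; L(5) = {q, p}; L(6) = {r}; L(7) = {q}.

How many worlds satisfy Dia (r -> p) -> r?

1

Let φ = Dia (r -> p) -> r. Evaluate φ at each world:
  0 (successors {0, 1, 4, 6}): φ is false.
  1 (successors {0, 1, 6}): φ is false.
  2 (successors {2, 7}): φ is false.
  3 (successors {3, 7}): φ is false.
  4 (successors {0, 1, 4, 5}): φ is false.
  5 (successors {1, 2, 4, 5}): φ is false.
  6 (successors {0, 2, 4, 6, 7}): φ is true.
  7 (successors {1, 7}): φ is false.
For instance, at 4:
  At 4: Dia (r -> p) is true, r is false, so Dia (r -> p) -> r is false.
    At 4: Dia (r -> p) requires r -> p at some successor in {0, 1, 4, 5}.
      r -> p holds at 0, so Dia (r -> p) is true at 4.
Satisfying worlds: {6}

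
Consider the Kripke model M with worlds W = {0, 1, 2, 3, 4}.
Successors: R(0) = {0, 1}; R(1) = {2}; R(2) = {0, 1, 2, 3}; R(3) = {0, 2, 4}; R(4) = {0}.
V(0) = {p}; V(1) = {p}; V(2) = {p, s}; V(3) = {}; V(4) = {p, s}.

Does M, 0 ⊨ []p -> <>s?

Recall that []ψ holds at a world iff ψ holds at every accessible world, and <>ψ holds iff ψ holds at some accessible world.
At 0: []p is true, <>s is false, so []p -> <>s is false.
  At 0: []p requires p at every successor {0, 1}.
    At 0: p is true.
    At 1: p is true.
  So []p is true at 0.
  At 0: <>s requires s at some successor in {0, 1}.
    At 0: s is false.
    At 1: s is false.
  So <>s is false at 0.

No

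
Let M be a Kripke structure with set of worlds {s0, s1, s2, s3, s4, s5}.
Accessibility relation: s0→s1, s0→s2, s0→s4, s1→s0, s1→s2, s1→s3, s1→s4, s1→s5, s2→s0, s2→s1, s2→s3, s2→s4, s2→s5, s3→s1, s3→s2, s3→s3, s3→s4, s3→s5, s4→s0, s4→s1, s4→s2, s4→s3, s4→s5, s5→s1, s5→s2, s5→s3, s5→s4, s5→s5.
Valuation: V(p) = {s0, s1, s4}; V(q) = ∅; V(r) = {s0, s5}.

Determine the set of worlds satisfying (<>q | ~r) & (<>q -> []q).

Let φ = (<>q | ~r) & (<>q -> []q). Evaluate φ at each world:
  s0 (successors {s1, s2, s4}): φ is false.
  s1 (successors {s0, s2, s3, s4, s5}): φ is true.
  s2 (successors {s0, s1, s3, s4, s5}): φ is true.
  s3 (successors {s1, s2, s3, s4, s5}): φ is true.
  s4 (successors {s0, s1, s2, s3, s5}): φ is true.
  s5 (successors {s1, s2, s3, s4, s5}): φ is false.
For instance, at s3:
  At s3: <>q | ~r is true, <>q -> []q is true, so (<>q | ~r) & (<>q -> []q) is true.
    At s3: <>q is false, ~r is true, so <>q | ~r is true.
      At s3: <>q requires q at some successor in {s1, s2, s3, s4, s5}.
        At s1: q is false.
        At s2: q is false.
        At s3: q is false.
        At s4: q is false.
        At s5: q is false.
      So <>q is false at s3.
    At s3: <>q is false, []q is false, so <>q -> []q is true.
      At s3: <>q requires q at some successor in {s1, s2, s3, s4, s5}.
        At s1: q is false.
        At s2: q is false.
        At s3: q is false.
        At s4: q is false.
        At s5: q is false.
      So <>q is false at s3.
      At s3: []q requires q at every successor {s1, s2, s3, s4, s5}.
        q fails at s1, so []q is false at s3.
Satisfying worlds: {s1, s2, s3, s4}

s1, s2, s3, s4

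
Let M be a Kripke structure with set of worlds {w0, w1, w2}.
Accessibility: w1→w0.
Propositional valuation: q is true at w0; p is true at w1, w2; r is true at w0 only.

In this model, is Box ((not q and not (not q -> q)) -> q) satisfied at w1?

Recall that Box ψ holds at a world iff ψ holds at every accessible world, and Dia ψ holds iff ψ holds at some accessible world.
At w1: Box ((not q and not (not q -> q)) -> q) requires (not q and not (not q -> q)) -> q at every successor {w0}.
  At w0: (not q and not (not q -> q)) -> q is true.
So Box ((not q and not (not q -> q)) -> q) is true at w1.

Yes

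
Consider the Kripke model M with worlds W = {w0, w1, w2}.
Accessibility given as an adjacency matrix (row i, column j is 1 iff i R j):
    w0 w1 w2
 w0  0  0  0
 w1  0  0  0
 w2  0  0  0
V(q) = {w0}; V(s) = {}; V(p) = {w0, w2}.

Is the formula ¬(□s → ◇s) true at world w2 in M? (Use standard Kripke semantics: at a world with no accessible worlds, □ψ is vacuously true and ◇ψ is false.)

Yes

At w2: □s → ◇s is false, so ¬(□s → ◇s) is true.
  At w2: □s is true, ◇s is false, so □s → ◇s is false.
    At w2: no accessible worlds, so □s holds vacuously.
    At w2: no accessible worlds, so ◇s is false.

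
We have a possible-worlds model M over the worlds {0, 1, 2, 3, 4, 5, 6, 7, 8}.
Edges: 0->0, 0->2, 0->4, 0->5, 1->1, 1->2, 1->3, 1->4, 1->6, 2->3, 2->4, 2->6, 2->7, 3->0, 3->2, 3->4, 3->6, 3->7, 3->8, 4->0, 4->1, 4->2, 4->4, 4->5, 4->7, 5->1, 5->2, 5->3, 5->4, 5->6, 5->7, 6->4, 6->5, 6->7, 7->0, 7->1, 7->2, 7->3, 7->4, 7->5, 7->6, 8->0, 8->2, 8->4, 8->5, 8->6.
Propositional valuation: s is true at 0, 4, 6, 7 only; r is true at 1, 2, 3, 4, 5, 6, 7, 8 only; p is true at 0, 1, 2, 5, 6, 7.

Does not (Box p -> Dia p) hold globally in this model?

No

Let φ = not (Box p -> Dia p). Evaluate φ at each world:
  0 (successors {0, 2, 4, 5}): φ is false.
  1 (successors {1, 2, 3, 4, 6}): φ is false.
  2 (successors {3, 4, 6, 7}): φ is false.
  3 (successors {0, 2, 4, 6, 7, 8}): φ is false.
  4 (successors {0, 1, 2, 4, 5, 7}): φ is false.
  5 (successors {1, 2, 3, 4, 6, 7}): φ is false.
  6 (successors {4, 5, 7}): φ is false.
  7 (successors {0, 1, 2, 3, 4, 5, 6}): φ is false.
  8 (successors {0, 2, 4, 5, 6}): φ is false.
Detail at 0 (counterexample):
  At 0: Box p -> Dia p is true, so not (Box p -> Dia p) is false.
    At 0: Box p is false, Dia p is true, so Box p -> Dia p is true.
      At 0: Box p requires p at every successor {0, 2, 4, 5}.
        p fails at 4, so Box p is false at 0.
      At 0: Dia p requires p at some successor in {0, 2, 4, 5}.
        p holds at 0, so Dia p is true at 0.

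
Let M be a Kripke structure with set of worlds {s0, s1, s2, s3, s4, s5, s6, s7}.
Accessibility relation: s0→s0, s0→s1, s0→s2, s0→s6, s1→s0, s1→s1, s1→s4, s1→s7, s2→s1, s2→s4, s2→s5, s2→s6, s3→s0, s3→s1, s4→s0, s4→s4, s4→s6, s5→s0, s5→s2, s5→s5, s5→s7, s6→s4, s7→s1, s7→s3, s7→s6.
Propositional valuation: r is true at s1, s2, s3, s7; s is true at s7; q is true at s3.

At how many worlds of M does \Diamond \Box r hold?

0

Let φ = \Diamond \Box r. Evaluate φ at each world:
  s0 (successors {s0, s1, s2, s6}): φ is false.
  s1 (successors {s0, s1, s4, s7}): φ is false.
  s2 (successors {s1, s4, s5, s6}): φ is false.
  s3 (successors {s0, s1}): φ is false.
  s4 (successors {s0, s4, s6}): φ is false.
  s5 (successors {s0, s2, s5, s7}): φ is false.
  s6 (successors {s4}): φ is false.
  s7 (successors {s1, s3, s6}): φ is false.
For instance, at s2:
  At s2: \Diamond \Box r requires \Box r at some successor in {s1, s4, s5, s6}.
    At s1: \Box r is false.
    At s4: \Box r is false.
    At s5: \Box r is false.
    At s6: \Box r is false.
  So \Diamond \Box r is false at s2.
Satisfying worlds: none.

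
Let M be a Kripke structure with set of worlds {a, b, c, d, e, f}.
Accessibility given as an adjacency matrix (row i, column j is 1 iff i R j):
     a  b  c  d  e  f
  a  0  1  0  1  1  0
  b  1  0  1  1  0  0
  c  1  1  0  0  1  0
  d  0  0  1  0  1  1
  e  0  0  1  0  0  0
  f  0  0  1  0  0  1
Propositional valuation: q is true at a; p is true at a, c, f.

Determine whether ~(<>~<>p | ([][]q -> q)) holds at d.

No

At d: <>~<>p | ([][]q -> q) is true, so ~(<>~<>p | ([][]q -> q)) is false.
  At d: <>~<>p is false, [][]q -> q is true, so <>~<>p | ([][]q -> q) is true.
    At d: <>~<>p requires ~<>p at some successor in {c, e, f}.
      At c: ~<>p is false.
      At e: ~<>p is false.
      At f: ~<>p is false.
    So <>~<>p is false at d.
    At d: [][]q is false, q is false, so [][]q -> q is true.
      At d: [][]q requires []q at every successor {c, e, f}.
        []q fails at c, so [][]q is false at d.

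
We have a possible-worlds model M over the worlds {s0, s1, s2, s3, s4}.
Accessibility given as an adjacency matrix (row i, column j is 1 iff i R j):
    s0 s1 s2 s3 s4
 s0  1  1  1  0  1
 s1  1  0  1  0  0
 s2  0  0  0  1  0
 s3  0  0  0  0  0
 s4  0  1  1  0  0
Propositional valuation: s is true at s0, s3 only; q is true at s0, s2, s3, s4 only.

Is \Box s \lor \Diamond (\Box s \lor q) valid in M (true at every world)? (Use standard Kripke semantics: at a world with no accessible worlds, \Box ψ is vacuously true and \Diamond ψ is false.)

Let φ = \Box s \lor \Diamond (\Box s \lor q). Evaluate φ at each world:
  s0 (successors {s0, s1, s2, s4}): φ is true.
  s1 (successors {s0, s2}): φ is true.
  s2 (successors {s3}): φ is true.
  s3 (successors ∅): φ is true.
  s4 (successors {s1, s2}): φ is true.
For instance, at s4:
  At s4: \Box s is false, \Diamond (\Box s \lor q) is true, so \Box s \lor \Diamond (\Box s \lor q) is true.
    At s4: \Box s requires s at every successor {s1, s2}.
      s fails at s1, so \Box s is false at s4.
    At s4: \Diamond (\Box s \lor q) requires \Box s \lor q at some successor in {s1, s2}.
      \Box s \lor q holds at s2, so \Diamond (\Box s \lor q) is true at s4.

Yes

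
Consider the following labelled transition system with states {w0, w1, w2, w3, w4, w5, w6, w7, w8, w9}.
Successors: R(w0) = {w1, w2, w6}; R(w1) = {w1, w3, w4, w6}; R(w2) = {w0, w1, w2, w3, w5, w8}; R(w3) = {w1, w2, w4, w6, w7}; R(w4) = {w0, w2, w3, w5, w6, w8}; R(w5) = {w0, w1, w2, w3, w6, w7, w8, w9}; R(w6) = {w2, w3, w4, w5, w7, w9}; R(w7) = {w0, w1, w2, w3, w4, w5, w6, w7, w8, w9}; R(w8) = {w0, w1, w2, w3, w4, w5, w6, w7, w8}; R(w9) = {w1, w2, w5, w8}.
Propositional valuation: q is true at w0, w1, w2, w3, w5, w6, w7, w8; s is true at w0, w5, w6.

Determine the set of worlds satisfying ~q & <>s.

Let φ = ~q & <>s. Evaluate φ at each world:
  w0 (successors {w1, w2, w6}): φ is false.
  w1 (successors {w1, w3, w4, w6}): φ is false.
  w2 (successors {w0, w1, w2, w3, w5, w8}): φ is false.
  w3 (successors {w1, w2, w4, w6, w7}): φ is false.
  w4 (successors {w0, w2, w3, w5, w6, w8}): φ is true.
  w5 (successors {w0, w1, w2, w3, w6, w7, w8, w9}): φ is false.
  w6 (successors {w2, w3, w4, w5, w7, w9}): φ is false.
  w7 (successors {w0, w1, w2, w3, w4, w5, w6, w7, w8, w9}): φ is false.
  w8 (successors {w0, w1, w2, w3, w4, w5, w6, w7, w8}): φ is false.
  w9 (successors {w1, w2, w5, w8}): φ is true.
For instance, at w6:
  At w6: ~q is false, <>s is true, so ~q & <>s is false.
    At w6: <>s requires s at some successor in {w2, w3, w4, w5, w7, w9}.
      s holds at w5, so <>s is true at w6.
Satisfying worlds: {w4, w9}

w4, w9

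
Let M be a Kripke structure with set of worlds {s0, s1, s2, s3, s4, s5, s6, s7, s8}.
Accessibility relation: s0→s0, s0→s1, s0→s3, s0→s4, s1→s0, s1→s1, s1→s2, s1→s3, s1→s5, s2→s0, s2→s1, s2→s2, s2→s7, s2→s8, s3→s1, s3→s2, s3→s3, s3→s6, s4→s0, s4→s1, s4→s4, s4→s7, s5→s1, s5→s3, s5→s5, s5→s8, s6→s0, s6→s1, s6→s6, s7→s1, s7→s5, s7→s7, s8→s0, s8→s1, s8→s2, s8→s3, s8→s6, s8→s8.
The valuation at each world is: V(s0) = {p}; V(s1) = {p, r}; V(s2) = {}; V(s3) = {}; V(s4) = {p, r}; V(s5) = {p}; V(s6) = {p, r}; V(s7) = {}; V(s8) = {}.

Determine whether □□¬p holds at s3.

At s3: □□¬p requires □¬p at every successor {s1, s2, s3, s6}.
  □¬p fails at s1, so □□¬p is false at s3.
    At s1: □¬p requires ¬p at every successor {s0, s1, s2, s3, s5}.
      ¬p fails at s0, so □¬p is false at s1.

No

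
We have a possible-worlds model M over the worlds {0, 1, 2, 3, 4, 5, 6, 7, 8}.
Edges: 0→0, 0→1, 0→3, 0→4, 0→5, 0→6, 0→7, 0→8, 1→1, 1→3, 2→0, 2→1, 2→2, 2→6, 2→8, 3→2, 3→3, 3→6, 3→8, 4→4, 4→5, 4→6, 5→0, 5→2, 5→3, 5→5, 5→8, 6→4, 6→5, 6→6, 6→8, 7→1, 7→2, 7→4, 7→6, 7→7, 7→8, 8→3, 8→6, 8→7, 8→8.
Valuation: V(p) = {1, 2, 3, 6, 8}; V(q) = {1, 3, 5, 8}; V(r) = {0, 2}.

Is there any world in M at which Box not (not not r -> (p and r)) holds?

No

Let φ = Box not (not not r -> (p and r)). Evaluate φ at each world:
  0 (successors {0, 1, 3, 4, 5, 6, 7, 8}): φ is false.
  1 (successors {1, 3}): φ is false.
  2 (successors {0, 1, 2, 6, 8}): φ is false.
  3 (successors {2, 3, 6, 8}): φ is false.
  4 (successors {4, 5, 6}): φ is false.
  5 (successors {0, 2, 3, 5, 8}): φ is false.
  6 (successors {4, 5, 6, 8}): φ is false.
  7 (successors {1, 2, 4, 6, 7, 8}): φ is false.
  8 (successors {3, 6, 7, 8}): φ is false.
For instance, at 2:
  At 2: Box not (not not r -> (p and r)) requires not (not not r -> (p and r)) at every successor {0, 1, 2, 6, 8}.
    not (not not r -> (p and r)) fails at 1, so Box not (not not r -> (p and r)) is false at 2.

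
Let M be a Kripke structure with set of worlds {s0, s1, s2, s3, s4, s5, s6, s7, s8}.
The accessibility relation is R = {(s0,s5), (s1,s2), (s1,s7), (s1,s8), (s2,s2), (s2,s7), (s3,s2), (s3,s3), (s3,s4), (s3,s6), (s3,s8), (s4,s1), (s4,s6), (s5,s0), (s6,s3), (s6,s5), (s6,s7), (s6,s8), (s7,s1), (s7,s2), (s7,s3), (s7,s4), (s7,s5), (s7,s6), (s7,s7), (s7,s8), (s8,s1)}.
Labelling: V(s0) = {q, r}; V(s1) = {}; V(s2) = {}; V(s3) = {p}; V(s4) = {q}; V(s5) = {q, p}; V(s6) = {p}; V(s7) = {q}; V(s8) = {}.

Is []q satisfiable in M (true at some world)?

Recall that []ψ holds at a world iff ψ holds at every accessible world, and <>ψ holds iff ψ holds at some accessible world.
Let φ = []q. Evaluate φ at each world:
  s0 (successors {s5}): φ is true.
  s1 (successors {s2, s7, s8}): φ is false.
  s2 (successors {s2, s7}): φ is false.
  s3 (successors {s2, s3, s4, s6, s8}): φ is false.
  s4 (successors {s1, s6}): φ is false.
  s5 (successors {s0}): φ is true.
  s6 (successors {s3, s5, s7, s8}): φ is false.
  s7 (successors {s1, s2, s3, s4, s5, s6, s7, s8}): φ is false.
  s8 (successors {s1}): φ is false.
Detail at s0 (witness):
  At s0: []q requires q at every successor {s5}.
    At s5: q is true.
  So []q is true at s0.

Yes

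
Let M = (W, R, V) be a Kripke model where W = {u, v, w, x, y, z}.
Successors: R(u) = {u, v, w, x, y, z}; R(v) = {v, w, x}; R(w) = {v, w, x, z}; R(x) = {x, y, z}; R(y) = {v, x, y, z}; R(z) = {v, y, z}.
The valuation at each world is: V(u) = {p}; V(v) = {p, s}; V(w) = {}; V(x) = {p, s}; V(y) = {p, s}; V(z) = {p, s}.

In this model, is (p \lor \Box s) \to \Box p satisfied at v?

No

At v: p \lor \Box s is true, \Box p is false, so (p \lor \Box s) \to \Box p is false.
  At v: p is true, \Box s is false, so p \lor \Box s is true.
    At v: \Box s requires s at every successor {v, w, x}.
      s fails at w, so \Box s is false at v.
  At v: \Box p requires p at every successor {v, w, x}.
    p fails at w, so \Box p is false at v.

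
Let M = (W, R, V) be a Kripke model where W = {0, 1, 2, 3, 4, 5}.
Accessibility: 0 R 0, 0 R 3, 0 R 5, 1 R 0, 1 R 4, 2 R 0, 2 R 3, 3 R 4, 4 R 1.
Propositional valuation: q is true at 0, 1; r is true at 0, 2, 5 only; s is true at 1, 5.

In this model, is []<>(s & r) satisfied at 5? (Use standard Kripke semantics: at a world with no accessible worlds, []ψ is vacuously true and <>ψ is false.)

Yes

At 5: no accessible worlds, so []<>(s & r) holds vacuously.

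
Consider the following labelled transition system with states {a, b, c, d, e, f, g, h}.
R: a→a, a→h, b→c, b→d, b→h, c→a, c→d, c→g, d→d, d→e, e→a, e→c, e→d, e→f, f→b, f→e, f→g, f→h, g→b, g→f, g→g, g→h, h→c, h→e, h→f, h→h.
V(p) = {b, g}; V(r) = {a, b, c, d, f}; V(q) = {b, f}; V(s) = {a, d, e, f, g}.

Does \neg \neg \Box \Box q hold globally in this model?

Let φ = \neg \neg \Box \Box q. Evaluate φ at each world:
  a (successors {a, h}): φ is false.
  b (successors {c, d, h}): φ is false.
  c (successors {a, d, g}): φ is false.
  d (successors {d, e}): φ is false.
  e (successors {a, c, d, f}): φ is false.
  f (successors {b, e, g, h}): φ is false.
  g (successors {b, f, g, h}): φ is false.
  h (successors {c, e, f, h}): φ is false.
Detail at a (counterexample):
  At a: \neg \Box \Box q is true, so \neg \neg \Box \Box q is false.
    At a: \Box \Box q is false, so \neg \Box \Box q is true.
      At a: \Box \Box q requires \Box q at every successor {a, h}.
        \Box q fails at a, so \Box \Box q is false at a.

No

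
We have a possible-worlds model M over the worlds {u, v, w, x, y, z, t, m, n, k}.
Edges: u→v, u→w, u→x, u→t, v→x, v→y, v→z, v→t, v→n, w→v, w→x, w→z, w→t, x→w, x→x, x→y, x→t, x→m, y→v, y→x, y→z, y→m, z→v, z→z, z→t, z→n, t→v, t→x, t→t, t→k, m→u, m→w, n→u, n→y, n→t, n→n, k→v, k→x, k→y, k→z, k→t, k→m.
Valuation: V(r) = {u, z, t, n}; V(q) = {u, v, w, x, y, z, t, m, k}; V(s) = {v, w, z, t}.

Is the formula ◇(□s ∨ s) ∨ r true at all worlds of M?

Yes

Let φ = ◇(□s ∨ s) ∨ r. Evaluate φ at each world:
  u (successors {v, w, x, t}): φ is true.
  v (successors {x, y, z, t, n}): φ is true.
  w (successors {v, x, z, t}): φ is true.
  x (successors {w, x, y, t, m}): φ is true.
  y (successors {v, x, z, m}): φ is true.
  z (successors {v, z, t, n}): φ is true.
  t (successors {v, x, t, k}): φ is true.
  m (successors {u, w}): φ is true.
  n (successors {u, y, t, n}): φ is true.
  k (successors {v, x, y, z, t, m}): φ is true.
For instance, at k:
  At k: ◇(□s ∨ s) is true, r is false, so ◇(□s ∨ s) ∨ r is true.
    At k: ◇(□s ∨ s) requires □s ∨ s at some successor in {v, x, y, z, t, m}.
      □s ∨ s holds at v, so ◇(□s ∨ s) is true at k.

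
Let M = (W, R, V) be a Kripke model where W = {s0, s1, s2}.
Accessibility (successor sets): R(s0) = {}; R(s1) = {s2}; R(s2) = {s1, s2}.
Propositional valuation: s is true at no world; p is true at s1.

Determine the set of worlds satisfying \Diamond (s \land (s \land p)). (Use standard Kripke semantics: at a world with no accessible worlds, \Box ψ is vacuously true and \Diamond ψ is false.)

Recall that \Diamond ψ holds at a world iff ψ holds at some accessible world.
Let φ = \Diamond (s \land (s \land p)). Evaluate φ at each world:
  s0 (successors ∅): φ is false.
  s1 (successors {s2}): φ is false.
  s2 (successors {s1, s2}): φ is false.
For instance, at s1:
  At s1: \Diamond (s \land (s \land p)) requires s \land (s \land p) at some successor in {s2}.
    At s2: s \land (s \land p) is false.
  So \Diamond (s \land (s \land p)) is false at s1.
Satisfying worlds: none.

none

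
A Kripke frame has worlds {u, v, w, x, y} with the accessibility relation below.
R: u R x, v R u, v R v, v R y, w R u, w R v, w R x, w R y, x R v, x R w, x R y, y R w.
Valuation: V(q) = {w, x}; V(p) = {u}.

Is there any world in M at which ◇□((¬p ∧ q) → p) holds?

Yes

Let φ = ◇□((¬p ∧ q) → p). Evaluate φ at each world:
  u (successors {x}): φ is false.
  v (successors {u, v, y}): φ is true.
  w (successors {u, v, x, y}): φ is true.
  x (successors {v, w, y}): φ is true.
  y (successors {w}): φ is false.
Detail at v (witness):
  At v: ◇□((¬p ∧ q) → p) requires □((¬p ∧ q) → p) at some successor in {u, v, y}.
    □((¬p ∧ q) → p) holds at v, so ◇□((¬p ∧ q) → p) is true at v.
      At v: □((¬p ∧ q) → p) requires (¬p ∧ q) → p at every successor {u, v, y}.
        At u: (¬p ∧ q) → p is true.
        At v: (¬p ∧ q) → p is true.
        At y: (¬p ∧ q) → p is true.
      So □((¬p ∧ q) → p) is true at v.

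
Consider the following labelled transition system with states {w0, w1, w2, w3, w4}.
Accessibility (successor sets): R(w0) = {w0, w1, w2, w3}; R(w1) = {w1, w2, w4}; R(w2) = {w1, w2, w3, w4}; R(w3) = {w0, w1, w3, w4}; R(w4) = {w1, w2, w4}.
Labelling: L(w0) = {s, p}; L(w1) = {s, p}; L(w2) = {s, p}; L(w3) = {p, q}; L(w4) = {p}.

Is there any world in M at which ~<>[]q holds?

Yes

Let φ = ~<>[]q. Evaluate φ at each world:
  w0 (successors {w0, w1, w2, w3}): φ is true.
  w1 (successors {w1, w2, w4}): φ is true.
  w2 (successors {w1, w2, w3, w4}): φ is true.
  w3 (successors {w0, w1, w3, w4}): φ is true.
  w4 (successors {w1, w2, w4}): φ is true.
Detail at w0 (witness):
  At w0: <>[]q is false, so ~<>[]q is true.
    At w0: <>[]q requires []q at some successor in {w0, w1, w2, w3}.
      At w0: []q is false.
      At w1: []q is false.
      At w2: []q is false.
      At w3: []q is false.
    So <>[]q is false at w0.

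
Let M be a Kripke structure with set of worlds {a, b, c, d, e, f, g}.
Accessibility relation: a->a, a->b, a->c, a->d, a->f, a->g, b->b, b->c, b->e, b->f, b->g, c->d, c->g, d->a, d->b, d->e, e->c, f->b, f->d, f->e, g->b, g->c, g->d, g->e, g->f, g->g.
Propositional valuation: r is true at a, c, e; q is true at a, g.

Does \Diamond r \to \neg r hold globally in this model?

No

Recall that \Diamond ψ holds at a world iff ψ holds at some accessible world.
Let φ = \Diamond r \to \neg r. Evaluate φ at each world:
  a (successors {a, b, c, d, f, g}): φ is false.
  b (successors {b, c, e, f, g}): φ is true.
  c (successors {d, g}): φ is true.
  d (successors {a, b, e}): φ is true.
  e (successors {c}): φ is false.
  f (successors {b, d, e}): φ is true.
  g (successors {b, c, d, e, f, g}): φ is true.
Detail at a (counterexample):
  At a: \Diamond r is true, \neg r is false, so \Diamond r \to \neg r is false.
    At a: \Diamond r requires r at some successor in {a, b, c, d, f, g}.
      r holds at a, so \Diamond r is true at a.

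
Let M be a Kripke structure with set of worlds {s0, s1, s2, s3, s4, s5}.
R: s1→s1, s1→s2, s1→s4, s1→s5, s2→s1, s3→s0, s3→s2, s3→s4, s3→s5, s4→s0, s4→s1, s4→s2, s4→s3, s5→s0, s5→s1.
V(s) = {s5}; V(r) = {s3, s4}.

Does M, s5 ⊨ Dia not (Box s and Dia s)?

Yes

At s5: Dia not (Box s and Dia s) requires not (Box s and Dia s) at some successor in {s0, s1}.
  not (Box s and Dia s) holds at s0, so Dia not (Box s and Dia s) is true at s5.
    At s0: Box s and Dia s is false, so not (Box s and Dia s) is true.
      At s0: Box s is true, Dia s is false, so Box s and Dia s is false.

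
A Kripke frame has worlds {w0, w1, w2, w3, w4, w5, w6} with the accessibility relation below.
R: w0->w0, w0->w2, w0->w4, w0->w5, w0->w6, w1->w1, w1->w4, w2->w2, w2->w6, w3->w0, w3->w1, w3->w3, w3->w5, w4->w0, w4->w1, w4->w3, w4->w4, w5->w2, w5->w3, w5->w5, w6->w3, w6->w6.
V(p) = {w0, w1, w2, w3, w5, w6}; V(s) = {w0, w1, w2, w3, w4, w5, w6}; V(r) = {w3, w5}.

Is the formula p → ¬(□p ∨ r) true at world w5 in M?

At w5: p is true, ¬(□p ∨ r) is false, so p → ¬(□p ∨ r) is false.
  At w5: □p ∨ r is true, so ¬(□p ∨ r) is false.
    At w5: □p is true, r is true, so □p ∨ r is true.
      At w5: □p requires p at every successor {w2, w3, w5}.
        At w2: p is true.
        At w3: p is true.
        At w5: p is true.
      So □p is true at w5.

No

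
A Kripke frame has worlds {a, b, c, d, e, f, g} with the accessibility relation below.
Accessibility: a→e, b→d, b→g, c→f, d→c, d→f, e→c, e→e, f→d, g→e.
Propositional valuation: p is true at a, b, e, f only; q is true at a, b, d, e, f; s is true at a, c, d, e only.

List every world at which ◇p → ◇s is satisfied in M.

Let φ = ◇p → ◇s. Evaluate φ at each world:
  a (successors {e}): φ is true.
  b (successors {d, g}): φ is true.
  c (successors {f}): φ is false.
  d (successors {c, f}): φ is true.
  e (successors {c, e}): φ is true.
  f (successors {d}): φ is true.
  g (successors {e}): φ is true.
For instance, at d:
  At d: ◇p is true, ◇s is true, so ◇p → ◇s is true.
    At d: ◇p requires p at some successor in {c, f}.
      p holds at f, so ◇p is true at d.
    At d: ◇s requires s at some successor in {c, f}.
      s holds at c, so ◇s is true at d.
Satisfying worlds: {a, b, d, e, f, g}

a, b, d, e, f, g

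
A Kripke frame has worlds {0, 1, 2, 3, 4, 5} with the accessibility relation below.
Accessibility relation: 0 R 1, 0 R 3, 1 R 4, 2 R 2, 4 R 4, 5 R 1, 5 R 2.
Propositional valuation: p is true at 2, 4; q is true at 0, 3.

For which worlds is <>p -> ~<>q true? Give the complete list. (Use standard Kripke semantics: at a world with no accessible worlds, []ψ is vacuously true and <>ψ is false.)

0, 1, 2, 3, 4, 5

Let φ = <>p -> ~<>q. Evaluate φ at each world:
  0 (successors {1, 3}): φ is true.
  1 (successors {4}): φ is true.
  2 (successors {2}): φ is true.
  3 (successors ∅): φ is true.
  4 (successors {4}): φ is true.
  5 (successors {1, 2}): φ is true.
For instance, at 2:
  At 2: <>p is true, ~<>q is true, so <>p -> ~<>q is true.
    At 2: <>p requires p at some successor in {2}.
      p holds at 2, so <>p is true at 2.
    At 2: <>q is false, so ~<>q is true.
      At 2: <>q requires q at some successor in {2}.
        At 2: q is false.
      So <>q is false at 2.
Satisfying worlds: {0, 1, 2, 3, 4, 5}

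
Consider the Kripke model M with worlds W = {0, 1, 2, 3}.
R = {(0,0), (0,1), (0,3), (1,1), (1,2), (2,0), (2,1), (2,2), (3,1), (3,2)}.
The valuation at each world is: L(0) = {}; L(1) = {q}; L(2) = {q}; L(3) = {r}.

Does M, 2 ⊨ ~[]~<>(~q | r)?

Yes

At 2: []~<>(~q | r) is false, so ~[]~<>(~q | r) is true.
  At 2: []~<>(~q | r) requires ~<>(~q | r) at every successor {0, 1, 2}.
    ~<>(~q | r) fails at 0, so []~<>(~q | r) is false at 2.
      At 0: <>(~q | r) is true, so ~<>(~q | r) is false.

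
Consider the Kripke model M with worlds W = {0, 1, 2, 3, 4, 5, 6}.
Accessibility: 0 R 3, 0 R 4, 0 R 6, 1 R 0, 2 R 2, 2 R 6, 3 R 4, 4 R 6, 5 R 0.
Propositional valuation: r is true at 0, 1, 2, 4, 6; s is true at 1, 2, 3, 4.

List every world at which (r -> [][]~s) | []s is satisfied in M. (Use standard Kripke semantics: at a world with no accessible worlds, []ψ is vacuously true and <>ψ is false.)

Recall that []ψ holds at a world iff ψ holds at every accessible world, and <>ψ holds iff ψ holds at some accessible world.
Let φ = (r -> [][]~s) | []s. Evaluate φ at each world:
  0 (successors {3, 4, 6}): φ is false.
  1 (successors {0}): φ is false.
  2 (successors {2, 6}): φ is false.
  3 (successors {4}): φ is true.
  4 (successors {6}): φ is true.
  5 (successors {0}): φ is true.
  6 (successors ∅): φ is true.
For instance, at 4:
  At 4: r -> [][]~s is true, []s is false, so (r -> [][]~s) | []s is true.
    At 4: r is true, [][]~s is true, so r -> [][]~s is true.
      At 4: [][]~s requires []~s at every successor {6}.
        At 6: []~s is true.
      So [][]~s is true at 4.
    At 4: []s requires s at every successor {6}.
      s fails at 6, so []s is false at 4.
Satisfying worlds: {3, 4, 5, 6}

3, 4, 5, 6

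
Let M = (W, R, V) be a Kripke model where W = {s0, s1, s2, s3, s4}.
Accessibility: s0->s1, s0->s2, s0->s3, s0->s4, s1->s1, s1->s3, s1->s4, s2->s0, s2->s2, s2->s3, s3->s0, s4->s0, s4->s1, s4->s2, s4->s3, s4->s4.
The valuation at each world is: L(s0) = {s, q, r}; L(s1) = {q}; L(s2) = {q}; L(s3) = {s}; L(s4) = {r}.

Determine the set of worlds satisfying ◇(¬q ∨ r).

s0, s1, s2, s3, s4

Let φ = ◇(¬q ∨ r). Evaluate φ at each world:
  s0 (successors {s1, s2, s3, s4}): φ is true.
  s1 (successors {s1, s3, s4}): φ is true.
  s2 (successors {s0, s2, s3}): φ is true.
  s3 (successors {s0}): φ is true.
  s4 (successors {s0, s1, s2, s3, s4}): φ is true.
For instance, at s4:
  At s4: ◇(¬q ∨ r) requires ¬q ∨ r at some successor in {s0, s1, s2, s3, s4}.
    ¬q ∨ r holds at s0, so ◇(¬q ∨ r) is true at s4.
Satisfying worlds: {s0, s1, s2, s3, s4}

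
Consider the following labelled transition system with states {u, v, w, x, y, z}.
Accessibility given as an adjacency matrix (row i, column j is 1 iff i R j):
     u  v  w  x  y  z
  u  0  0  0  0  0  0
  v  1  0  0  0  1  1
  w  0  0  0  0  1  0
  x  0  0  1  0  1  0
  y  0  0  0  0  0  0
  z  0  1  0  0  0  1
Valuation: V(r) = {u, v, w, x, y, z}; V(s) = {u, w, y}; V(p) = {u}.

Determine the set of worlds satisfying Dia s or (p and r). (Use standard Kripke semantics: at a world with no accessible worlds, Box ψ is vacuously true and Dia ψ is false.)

u, v, w, x

Let φ = Dia s or (p and r). Evaluate φ at each world:
  u (successors ∅): φ is true.
  v (successors {u, y, z}): φ is true.
  w (successors {y}): φ is true.
  x (successors {w, y}): φ is true.
  y (successors ∅): φ is false.
  z (successors {v, z}): φ is false.
For instance, at w:
  At w: Dia s is true, p and r is false, so Dia s or (p and r) is true.
    At w: Dia s requires s at some successor in {y}.
      s holds at y, so Dia s is true at w.
Satisfying worlds: {u, v, w, x}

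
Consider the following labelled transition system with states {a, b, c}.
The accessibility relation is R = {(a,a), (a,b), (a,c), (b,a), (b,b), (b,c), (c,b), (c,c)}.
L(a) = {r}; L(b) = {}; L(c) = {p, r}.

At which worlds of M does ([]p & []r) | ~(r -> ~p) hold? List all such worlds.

c

Let φ = ([]p & []r) | ~(r -> ~p). Evaluate φ at each world:
  a (successors {a, b, c}): φ is false.
  b (successors {a, b, c}): φ is false.
  c (successors {b, c}): φ is true.
For instance, at a:
  At a: []p & []r is false, ~(r -> ~p) is false, so ([]p & []r) | ~(r -> ~p) is false.
    At a: []p is false, []r is false, so []p & []r is false.
      At a: []p requires p at every successor {a, b, c}.
        p fails at a, so []p is false at a.
      At a: []r requires r at every successor {a, b, c}.
        r fails at b, so []r is false at a.
Satisfying worlds: {c}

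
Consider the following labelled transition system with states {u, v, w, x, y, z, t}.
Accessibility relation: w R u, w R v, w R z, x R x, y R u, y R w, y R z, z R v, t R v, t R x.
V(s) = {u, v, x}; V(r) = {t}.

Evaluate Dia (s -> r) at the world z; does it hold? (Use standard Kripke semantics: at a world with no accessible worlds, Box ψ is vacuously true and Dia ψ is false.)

Recall that Dia ψ holds at a world iff ψ holds at some accessible world.
At z: Dia (s -> r) requires s -> r at some successor in {v}.
  At v: s -> r is false.
So Dia (s -> r) is false at z.

No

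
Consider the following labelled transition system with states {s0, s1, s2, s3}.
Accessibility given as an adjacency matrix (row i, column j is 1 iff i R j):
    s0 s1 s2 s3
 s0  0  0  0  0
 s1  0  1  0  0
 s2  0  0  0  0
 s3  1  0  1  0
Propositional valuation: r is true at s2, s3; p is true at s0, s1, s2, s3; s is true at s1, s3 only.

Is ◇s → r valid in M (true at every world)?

No

Let φ = ◇s → r. Evaluate φ at each world:
  s0 (successors ∅): φ is true.
  s1 (successors {s1}): φ is false.
  s2 (successors ∅): φ is true.
  s3 (successors {s0, s2}): φ is true.
Detail at s1 (counterexample):
  At s1: ◇s is true, r is false, so ◇s → r is false.
    At s1: ◇s requires s at some successor in {s1}.
      s holds at s1, so ◇s is true at s1.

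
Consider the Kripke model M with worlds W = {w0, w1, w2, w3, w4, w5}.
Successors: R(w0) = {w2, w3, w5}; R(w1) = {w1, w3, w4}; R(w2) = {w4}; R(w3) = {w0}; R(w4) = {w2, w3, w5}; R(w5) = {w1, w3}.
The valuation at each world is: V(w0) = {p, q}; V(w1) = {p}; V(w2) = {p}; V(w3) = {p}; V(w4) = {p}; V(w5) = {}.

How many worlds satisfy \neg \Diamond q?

5

Let φ = \neg \Diamond q. Evaluate φ at each world:
  w0 (successors {w2, w3, w5}): φ is true.
  w1 (successors {w1, w3, w4}): φ is true.
  w2 (successors {w4}): φ is true.
  w3 (successors {w0}): φ is false.
  w4 (successors {w2, w3, w5}): φ is true.
  w5 (successors {w1, w3}): φ is true.
For instance, at w2:
  At w2: \Diamond q is false, so \neg \Diamond q is true.
    At w2: \Diamond q requires q at some successor in {w4}.
      At w4: q is false.
    So \Diamond q is false at w2.
Satisfying worlds: {w0, w1, w2, w4, w5}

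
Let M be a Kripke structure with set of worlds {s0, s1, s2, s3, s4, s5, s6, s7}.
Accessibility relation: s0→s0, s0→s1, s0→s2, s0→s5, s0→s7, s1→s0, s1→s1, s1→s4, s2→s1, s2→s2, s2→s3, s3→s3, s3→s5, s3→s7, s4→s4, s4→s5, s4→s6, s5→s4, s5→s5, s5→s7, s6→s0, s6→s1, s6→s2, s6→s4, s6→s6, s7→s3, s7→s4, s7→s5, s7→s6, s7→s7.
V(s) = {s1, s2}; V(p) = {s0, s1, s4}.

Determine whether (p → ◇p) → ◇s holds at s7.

Recall that ◇ψ holds at a world iff ψ holds at some accessible world.
At s7: p → ◇p is true, ◇s is false, so (p → ◇p) → ◇s is false.
  At s7: p is false, ◇p is true, so p → ◇p is true.
    At s7: ◇p requires p at some successor in {s3, s4, s5, s6, s7}.
      p holds at s4, so ◇p is true at s7.
  At s7: ◇s requires s at some successor in {s3, s4, s5, s6, s7}.
    At s3: s is false.
    At s4: s is false.
    At s5: s is false.
    At s6: s is false.
    At s7: s is false.
  So ◇s is false at s7.

No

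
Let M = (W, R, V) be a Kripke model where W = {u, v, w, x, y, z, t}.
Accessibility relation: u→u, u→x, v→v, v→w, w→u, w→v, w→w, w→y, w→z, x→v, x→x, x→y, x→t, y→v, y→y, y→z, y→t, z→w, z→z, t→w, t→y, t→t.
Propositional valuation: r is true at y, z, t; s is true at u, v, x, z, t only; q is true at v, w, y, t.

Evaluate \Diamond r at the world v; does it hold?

No

At v: \Diamond r requires r at some successor in {v, w}.
  At v: r is false.
  At w: r is false.
So \Diamond r is false at v.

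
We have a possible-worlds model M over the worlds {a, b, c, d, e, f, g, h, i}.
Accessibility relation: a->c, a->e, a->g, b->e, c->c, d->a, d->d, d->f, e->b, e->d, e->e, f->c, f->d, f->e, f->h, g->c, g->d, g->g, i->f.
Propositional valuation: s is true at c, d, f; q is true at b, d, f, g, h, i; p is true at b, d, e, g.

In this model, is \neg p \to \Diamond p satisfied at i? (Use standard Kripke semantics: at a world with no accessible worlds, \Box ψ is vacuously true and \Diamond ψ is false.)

No

At i: \neg p is true, \Diamond p is false, so \neg p \to \Diamond p is false.
  At i: \Diamond p requires p at some successor in {f}.
    At f: p is false.
  So \Diamond p is false at i.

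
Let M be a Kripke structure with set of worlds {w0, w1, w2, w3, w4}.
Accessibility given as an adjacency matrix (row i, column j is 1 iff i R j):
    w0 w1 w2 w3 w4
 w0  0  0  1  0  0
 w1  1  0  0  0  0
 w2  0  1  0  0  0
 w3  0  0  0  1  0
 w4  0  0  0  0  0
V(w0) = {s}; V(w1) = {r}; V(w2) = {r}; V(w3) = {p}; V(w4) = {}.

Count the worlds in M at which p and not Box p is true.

0

Let φ = p and not Box p. Evaluate φ at each world:
  w0 (successors {w2}): φ is false.
  w1 (successors {w0}): φ is false.
  w2 (successors {w1}): φ is false.
  w3 (successors {w3}): φ is false.
  w4 (successors ∅): φ is false.
For instance, at w3:
  At w3: p is true, not Box p is false, so p and not Box p is false.
    At w3: Box p is true, so not Box p is false.
      At w3: Box p requires p at every successor {w3}.
        At w3: p is true.
      So Box p is true at w3.
Satisfying worlds: none.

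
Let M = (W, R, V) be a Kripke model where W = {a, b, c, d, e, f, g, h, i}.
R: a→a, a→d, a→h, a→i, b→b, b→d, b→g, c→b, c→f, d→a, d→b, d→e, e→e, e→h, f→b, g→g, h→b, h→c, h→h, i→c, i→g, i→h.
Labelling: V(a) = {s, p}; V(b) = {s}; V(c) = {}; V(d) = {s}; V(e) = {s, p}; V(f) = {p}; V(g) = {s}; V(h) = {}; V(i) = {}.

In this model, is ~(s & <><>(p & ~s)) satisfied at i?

At i: s & <><>(p & ~s) is false, so ~(s & <><>(p & ~s)) is true.
  At i: s is false, <><>(p & ~s) is true, so s & <><>(p & ~s) is false.
    At i: <><>(p & ~s) requires <>(p & ~s) at some successor in {c, g, h}.
      <>(p & ~s) holds at c, so <><>(p & ~s) is true at i.

Yes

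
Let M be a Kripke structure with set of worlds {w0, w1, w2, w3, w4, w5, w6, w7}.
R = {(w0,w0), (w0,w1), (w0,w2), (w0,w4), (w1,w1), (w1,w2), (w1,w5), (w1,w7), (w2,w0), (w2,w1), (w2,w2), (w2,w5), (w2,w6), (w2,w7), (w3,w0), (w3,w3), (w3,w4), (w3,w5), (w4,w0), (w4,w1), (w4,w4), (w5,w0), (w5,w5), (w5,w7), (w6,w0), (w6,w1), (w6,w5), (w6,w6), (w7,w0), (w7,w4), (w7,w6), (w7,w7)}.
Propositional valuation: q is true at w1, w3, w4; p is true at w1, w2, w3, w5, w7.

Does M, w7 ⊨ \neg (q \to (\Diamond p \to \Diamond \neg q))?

No

Recall that \Diamond ψ holds at a world iff ψ holds at some accessible world.
At w7: q \to (\Diamond p \to \Diamond \neg q) is true, so \neg (q \to (\Diamond p \to \Diamond \neg q)) is false.
  At w7: q is false, \Diamond p \to \Diamond \neg q is true, so q \to (\Diamond p \to \Diamond \neg q) is true.
    At w7: \Diamond p is true, \Diamond \neg q is true, so \Diamond p \to \Diamond \neg q is true.
      At w7: \Diamond p requires p at some successor in {w0, w4, w6, w7}.
        p holds at w7, so \Diamond p is true at w7.
      At w7: \Diamond \neg q requires \neg q at some successor in {w0, w4, w6, w7}.
        \neg q holds at w0, so \Diamond \neg q is true at w7.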